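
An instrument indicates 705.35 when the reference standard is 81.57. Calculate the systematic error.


Systematic error = measured - true
= 705.35 - 81.57
= 623.7800

623.7800


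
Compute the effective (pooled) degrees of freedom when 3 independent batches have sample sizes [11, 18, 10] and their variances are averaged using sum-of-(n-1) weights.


nu = sum_i (n_i - 1)
nu = ((11 - 1) + (18 - 1) + (10 - 1))
nu = 10 + 17 + 9
nu = 36

36


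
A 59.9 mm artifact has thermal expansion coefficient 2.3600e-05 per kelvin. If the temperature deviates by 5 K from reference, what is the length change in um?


dL = L * alpha * dT
= 59.9 * 2.3600e-05 * 5
= 0.0070682 mm
dL_um = 0.0070682 * 1000 = 7.0682 um

7.0682


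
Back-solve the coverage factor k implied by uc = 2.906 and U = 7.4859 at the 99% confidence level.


k = U / uc
k = 7.4859 / 2.906
k = 2.576

2.576


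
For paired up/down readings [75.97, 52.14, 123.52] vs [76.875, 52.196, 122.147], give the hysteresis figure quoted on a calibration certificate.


|75.97 - 76.875| = 0.9050
|52.14 - 52.196| = 0.0560
|123.52 - 122.147| = 1.3730
hysteresis = max(diffs) = 1.3730

1.3730


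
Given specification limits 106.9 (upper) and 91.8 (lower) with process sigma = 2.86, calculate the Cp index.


Cp = (USL - LSL) / (6 * sigma)
= (106.9 - 91.8) / (6 * 2.86)
= 15.1000 / 17.1600
= 0.8800

0.8800


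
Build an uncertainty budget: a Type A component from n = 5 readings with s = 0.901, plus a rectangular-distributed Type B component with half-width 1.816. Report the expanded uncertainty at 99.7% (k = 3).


u_A = s / sqrt(n) = 0.901 / sqrt(5) = 0.40293945
u_B = half_width / sqrt(3) = 1.816 / sqrt(3) = 1.0484681
uc = sqrt(u_A^2 + u_B^2) = sqrt(0.40293945^2 + 1.0484681^2) = 1.12323
U = k * uc = 3 * 1.12323
U = 3.3697

3.3697


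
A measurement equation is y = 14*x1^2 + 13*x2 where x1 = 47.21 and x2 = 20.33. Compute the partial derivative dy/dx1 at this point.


y = 14*x1^2 + 13*x2
dy/dx1 = 2*14*x1
Evaluate at x1 = 47.21: c1 = 28 * 47.21
c1 = 1321.8800

1321.8800


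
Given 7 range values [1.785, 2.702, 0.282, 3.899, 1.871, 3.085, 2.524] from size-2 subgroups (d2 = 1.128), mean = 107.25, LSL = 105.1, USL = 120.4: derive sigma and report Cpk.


R_bar = (1.785 + 2.702 + 0.282 + 3.899 + 1.871 + 3.085 + 2.524) / 7 = 2.3068571
sigma = R_bar / d2 = 2.3068571 / 1.128 = 2.0450861
Cp = (USL - LSL)/(6*sigma) = (120.4 - 105.1)/(6*2.0450861) = 1.2469
Cpu = (120.4 - 107.25)/(3*2.0450861) = 2.1433
Cpl = (107.25 - 105.1)/(3*2.0450861) = 0.3504
Cpk = min(Cpu, Cpl) = 0.3504

0.3504


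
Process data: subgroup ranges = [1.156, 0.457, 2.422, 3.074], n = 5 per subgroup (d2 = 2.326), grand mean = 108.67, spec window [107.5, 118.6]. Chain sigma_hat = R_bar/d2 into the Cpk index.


R_bar = (1.156 + 0.457 + 2.422 + 3.074) / 4 = 1.77725
sigma = R_bar / d2 = 1.77725 / 2.326 = 0.76407997
Cp = (USL - LSL)/(6*sigma) = (118.6 - 107.5)/(6*0.76407997) = 2.4212
Cpu = (118.6 - 108.67)/(3*0.76407997) = 4.3320
Cpl = (108.67 - 107.5)/(3*0.76407997) = 0.5104
Cpk = min(Cpu, Cpl) = 0.5104

0.5104


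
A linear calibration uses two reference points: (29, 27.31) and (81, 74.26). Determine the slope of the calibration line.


slope = (y2 - y1) / (x2 - x1)
= (74.26 - 27.31) / (81 - 29)
= 46.9500 / 52
= 0.9029

0.9029


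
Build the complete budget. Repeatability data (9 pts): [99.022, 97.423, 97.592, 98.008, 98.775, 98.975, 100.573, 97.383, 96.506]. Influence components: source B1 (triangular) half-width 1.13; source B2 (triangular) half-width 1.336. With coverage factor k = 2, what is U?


mean = (99.022 + 97.423 + 97.592 + 98.008 + 98.775 + 98.975 + 100.573 + 97.383 + 96.506) / 9 = 98.25077778
s = sqrt(sum((x - mean)^2)/(n-1)) = 1.212551
u_A = s / sqrt(n) = 1.212551 / sqrt(9) = 0.40418367
u_B1 = 1.13 / sqrt(6) = 0.46132057
u_B2 = 1.336 / sqrt(6) = 0.54541972
uc = sqrt(0.40418367^2 + 0.46132057^2 + 0.54541972^2) = 0.82077023
U = k * uc = 2 * 0.82077023
U = 1.6415

1.6415


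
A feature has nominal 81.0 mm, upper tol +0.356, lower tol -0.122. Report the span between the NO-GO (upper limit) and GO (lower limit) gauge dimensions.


GO = nominal - lower_tol (smallest hole = maximum material condition)
GO = 81.0 - 0.122 = 80.878
NO-GO = nominal + upper_tol (largest hole = least material condition)
NO-GO = 81.0 + 0.356 = 81.356
spread = NO-GO - GO = 81.356 - 80.878 = 0.4780

0.4780


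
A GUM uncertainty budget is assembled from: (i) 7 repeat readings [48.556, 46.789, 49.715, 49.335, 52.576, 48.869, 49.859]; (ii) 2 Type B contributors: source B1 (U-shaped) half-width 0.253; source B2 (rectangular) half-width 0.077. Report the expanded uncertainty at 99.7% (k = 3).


mean = (48.556 + 46.789 + 49.715 + 49.335 + 52.576 + 48.869 + 49.859) / 7 = 49.38557143
s = sqrt(sum((x - mean)^2)/(n-1)) = 1.7421858
u_A = s / sqrt(n) = 1.7421858 / sqrt(7) = 0.65848434
u_B1 = 0.253 / sqrt(2) = 0.17889802
u_B2 = 0.077 / sqrt(3) = 0.044455971
uc = sqrt(0.65848434^2 + 0.17889802^2 + 0.044455971^2) = 0.68380002
U = k * uc = 3 * 0.68380002
U = 2.0514

2.0514


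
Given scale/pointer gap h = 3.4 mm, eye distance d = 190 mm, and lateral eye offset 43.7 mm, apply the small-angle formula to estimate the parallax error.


error = h * offset / d
= 3.4 * 43.7 / 190
= 0.7820

0.7820


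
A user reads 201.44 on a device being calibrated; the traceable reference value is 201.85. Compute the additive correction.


Correction = standard - reading
= 201.85 - 201.44
= 0.4100

0.4100


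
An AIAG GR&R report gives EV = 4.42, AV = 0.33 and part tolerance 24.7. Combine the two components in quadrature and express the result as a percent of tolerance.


GRR = sqrt(EV^2 + AV^2) = sqrt(4.42^2 + 0.33^2) = 4.4323019
%GRR = GRR / tol * 100 = 4.4323019 / 24.7 * 100
%GRR = 17.9445

17.9445


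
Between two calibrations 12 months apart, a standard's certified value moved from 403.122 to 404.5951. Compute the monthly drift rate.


rate = (v2 - v1) / months
= (404.5951 - 403.122) / 12
= 1.4731 / 12
= 0.1228

0.1228


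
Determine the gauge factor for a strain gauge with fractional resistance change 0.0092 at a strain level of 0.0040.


GF = (dR/R) / epsilon
= 0.0092 / 0.0040
= 2.3000

2.3000


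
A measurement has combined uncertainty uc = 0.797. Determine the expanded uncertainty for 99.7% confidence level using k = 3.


U = k * uc
U = 3 * 0.797
U = 2.3910

2.3910


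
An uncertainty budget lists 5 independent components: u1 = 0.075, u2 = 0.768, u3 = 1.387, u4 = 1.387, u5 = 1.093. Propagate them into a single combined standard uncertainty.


uc = sqrt(0.075^2 + 0.768^2 + 1.387^2 + 1.387^2 + 1.093^2)
uc = sqrt(5.637636)
uc = 2.3744

2.3744


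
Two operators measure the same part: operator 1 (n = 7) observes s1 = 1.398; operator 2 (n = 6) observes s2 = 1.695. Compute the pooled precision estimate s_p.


s_p = sqrt(((n1-1)*s1^2 + (n2-1)*s2^2) / (n1+n2-2))
numerator = (7-1)*1.398^2 + (6-1)*1.695^2 = 11.726424 + 14.365125 = 26.091549
denominator = 7 + 6 - 2 = 11
s_p^2 = 26.091549 / 11 = 2.371959
s_p = sqrt(2.371959) = 1.5401

1.5401


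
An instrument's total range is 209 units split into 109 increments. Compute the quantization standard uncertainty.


resolution = range / divisions
resolution = 209 / 109 = 1.9174312
u_res = resolution / (2*sqrt(3))
u_res = 1.9174312 / 3.4641016
u_res = 0.5535

0.5535


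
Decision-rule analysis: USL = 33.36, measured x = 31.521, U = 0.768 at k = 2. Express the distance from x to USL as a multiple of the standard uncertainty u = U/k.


u = U / k = 0.768 / 2 = 0.384
margin = |USL - x| = |33.36 - 31.521| = 1.839
z = margin / u = 1.839 / 0.384
z = 4.7891

4.7891


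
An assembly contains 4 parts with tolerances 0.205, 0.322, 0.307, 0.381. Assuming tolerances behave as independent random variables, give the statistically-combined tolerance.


RSS = sqrt(0.205^2 + 0.322^2 + 0.307^2 + 0.381^2)
= sqrt(0.385119)
= 0.6206

0.6206


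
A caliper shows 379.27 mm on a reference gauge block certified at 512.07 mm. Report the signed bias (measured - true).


Systematic error = measured - true
= 379.27 - 512.07
= -132.8000

-132.8000


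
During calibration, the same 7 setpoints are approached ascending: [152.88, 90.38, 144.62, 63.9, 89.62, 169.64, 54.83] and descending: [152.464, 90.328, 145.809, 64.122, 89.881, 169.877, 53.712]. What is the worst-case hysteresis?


|152.88 - 152.464| = 0.4160
|90.38 - 90.328| = 0.0520
|144.62 - 145.809| = 1.1890
|63.9 - 64.122| = 0.2220
|89.62 - 89.881| = 0.2610
|169.64 - 169.877| = 0.2370
|54.83 - 53.712| = 1.1180
hysteresis = max(diffs) = 1.1890

1.1890


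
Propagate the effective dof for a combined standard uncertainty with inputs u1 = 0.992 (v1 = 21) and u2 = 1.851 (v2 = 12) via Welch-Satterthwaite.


uc = sqrt(u1^2 + u2^2) = sqrt(0.992^2 + 1.851^2) = 2.1000631
v_eff = uc^4 / (u1^4/v1 + u2^4/v2)
= 2.1000631^4 / (0.992^4/21 + 1.851^4/12)
= 19.450438 / 1.0243512
v_eff = 18.9881

18.9881


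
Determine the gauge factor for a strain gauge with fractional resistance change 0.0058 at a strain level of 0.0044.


GF = (dR/R) / epsilon
= 0.0058 / 0.0044
= 1.3182

1.3182


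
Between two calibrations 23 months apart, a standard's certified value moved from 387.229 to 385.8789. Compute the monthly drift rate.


rate = (v2 - v1) / months
= (385.8789 - 387.229) / 23
= -1.3501 / 23
= -0.0587

-0.0587


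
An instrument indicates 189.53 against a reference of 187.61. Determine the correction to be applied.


Correction = standard - reading
= 187.61 - 189.53
= -1.9200

-1.9200


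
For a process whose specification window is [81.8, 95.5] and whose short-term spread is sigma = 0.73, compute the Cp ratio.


Cp = (USL - LSL) / (6 * sigma)
= (95.5 - 81.8) / (6 * 0.73)
= 13.7000 / 4.3800
= 3.1279

3.1279


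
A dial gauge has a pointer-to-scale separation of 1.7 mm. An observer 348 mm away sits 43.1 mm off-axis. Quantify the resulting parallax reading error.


error = h * offset / d
= 1.7 * 43.1 / 348
= 0.2105

0.2105


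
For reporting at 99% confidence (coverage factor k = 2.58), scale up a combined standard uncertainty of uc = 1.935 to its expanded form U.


U = k * uc
U = 2.58 * 1.935
U = 4.9923

4.9923


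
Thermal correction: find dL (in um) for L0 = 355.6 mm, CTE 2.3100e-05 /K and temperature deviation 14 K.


dL = L * alpha * dT
= 355.6 * 2.3100e-05 * 14
= 0.1150010 mm
dL_um = 0.1150010 * 1000 = 115.0010 um

115.0010


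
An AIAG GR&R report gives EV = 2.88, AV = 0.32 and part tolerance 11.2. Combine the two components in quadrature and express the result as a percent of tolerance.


GRR = sqrt(EV^2 + AV^2) = sqrt(2.88^2 + 0.32^2) = 2.8977232
%GRR = GRR / tol * 100 = 2.8977232 / 11.2 * 100
%GRR = 25.8725

25.8725


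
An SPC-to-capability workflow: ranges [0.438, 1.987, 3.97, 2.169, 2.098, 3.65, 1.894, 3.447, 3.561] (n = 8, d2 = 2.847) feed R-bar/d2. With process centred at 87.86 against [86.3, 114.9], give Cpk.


R_bar = (0.438 + 1.987 + 3.97 + 2.169 + 2.098 + 3.65 + 1.894 + 3.447 + 3.561) / 9 = 2.5793333
sigma = R_bar / d2 = 2.5793333 / 2.847 = 0.90598289
Cp = (USL - LSL)/(6*sigma) = (114.9 - 86.3)/(6*0.90598289) = 5.2613
Cpu = (114.9 - 87.86)/(3*0.90598289) = 9.9487
Cpl = (87.86 - 86.3)/(3*0.90598289) = 0.5740
Cpk = min(Cpu, Cpl) = 0.5740

0.5740


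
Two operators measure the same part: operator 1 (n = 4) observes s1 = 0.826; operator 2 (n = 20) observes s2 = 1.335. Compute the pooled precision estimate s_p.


s_p = sqrt(((n1-1)*s1^2 + (n2-1)*s2^2) / (n1+n2-2))
numerator = (4-1)*0.826^2 + (20-1)*1.335^2 = 2.046828 + 33.862275 = 35.909103
denominator = 4 + 20 - 2 = 22
s_p^2 = 35.909103 / 22 = 1.632232
s_p = sqrt(1.632232) = 1.2776

1.2776


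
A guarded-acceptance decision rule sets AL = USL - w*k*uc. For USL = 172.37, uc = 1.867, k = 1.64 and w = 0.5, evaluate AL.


U = k * uc = 1.64 * 1.867 = 3.06188
guard band g = w * U = 0.5 * 3.06188 = 1.53094
AL = USL - g = 172.37 - 1.53094
AL = 170.8391

170.8391


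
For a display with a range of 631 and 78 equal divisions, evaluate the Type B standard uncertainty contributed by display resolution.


resolution = range / divisions
resolution = 631 / 78 = 8.0897436
u_res = resolution / (2*sqrt(3))
u_res = 8.0897436 / 3.4641016
u_res = 2.3353

2.3353


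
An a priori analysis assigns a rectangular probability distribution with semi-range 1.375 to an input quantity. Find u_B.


u_B = half_width / sqrt(3)
u_B = 1.375 / 1.7320508
u_B = 0.7939

0.7939


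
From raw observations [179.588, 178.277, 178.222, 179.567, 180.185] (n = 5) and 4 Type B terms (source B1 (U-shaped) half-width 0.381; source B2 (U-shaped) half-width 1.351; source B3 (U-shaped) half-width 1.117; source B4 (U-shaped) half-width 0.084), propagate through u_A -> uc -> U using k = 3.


mean = (179.588 + 178.277 + 178.222 + 179.567 + 180.185) / 5 = 179.1678
s = sqrt(sum((x - mean)^2)/(n-1)) = 0.87445509
u_A = s / sqrt(n) = 0.87445509 / sqrt(5) = 0.3910682
u_B1 = 0.381 / sqrt(2) = 0.26940768
u_B2 = 1.351 / sqrt(2) = 0.95530126
u_B3 = 1.117 / sqrt(2) = 0.78983827
u_B4 = 0.084 / sqrt(2) = 0.05939697
uc = sqrt(0.3910682^2 + 0.26940768^2 + 0.95530126^2 + 0.78983827^2 + 0.05939697^2) = 1.3287166
U = k * uc = 3 * 1.3287166
U = 3.9861

3.9861


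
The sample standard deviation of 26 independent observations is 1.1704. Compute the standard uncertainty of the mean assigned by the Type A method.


u_A = s / sqrt(n)
u_A = 1.1704 / sqrt(26)
u_A = 1.1704 / 5.0990195
u_A = 0.2295

0.2295


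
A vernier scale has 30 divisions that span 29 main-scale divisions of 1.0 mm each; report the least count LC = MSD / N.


LC = MSD / n_div
= 1.0 / 30
= 0.0333

0.0333


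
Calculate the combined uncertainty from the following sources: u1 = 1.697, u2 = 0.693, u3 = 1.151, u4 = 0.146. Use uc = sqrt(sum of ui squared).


uc = sqrt(1.697^2 + 0.693^2 + 1.151^2 + 0.146^2)
uc = sqrt(4.706175)
uc = 2.1694

2.1694


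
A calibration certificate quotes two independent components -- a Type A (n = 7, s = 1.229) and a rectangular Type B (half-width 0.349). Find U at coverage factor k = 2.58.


u_A = s / sqrt(n) = 1.229 / sqrt(7) = 0.46451834
u_B = half_width / sqrt(3) = 0.349 / sqrt(3) = 0.20149524
uc = sqrt(u_A^2 + u_B^2) = sqrt(0.46451834^2 + 0.20149524^2) = 0.50633746
U = k * uc = 2.58 * 0.50633746
U = 1.3064

1.3064


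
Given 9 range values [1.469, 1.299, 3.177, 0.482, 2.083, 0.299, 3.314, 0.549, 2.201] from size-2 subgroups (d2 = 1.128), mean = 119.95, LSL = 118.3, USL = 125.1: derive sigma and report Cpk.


R_bar = (1.469 + 1.299 + 3.177 + 0.482 + 2.083 + 0.299 + 3.314 + 0.549 + 2.201) / 9 = 1.6525556
sigma = R_bar / d2 = 1.6525556 / 1.128 = 1.4650316
Cp = (USL - LSL)/(6*sigma) = (125.1 - 118.3)/(6*1.4650316) = 0.7736
Cpu = (125.1 - 119.95)/(3*1.4650316) = 1.1718
Cpl = (119.95 - 118.3)/(3*1.4650316) = 0.3754
Cpk = min(Cpu, Cpl) = 0.3754

0.3754


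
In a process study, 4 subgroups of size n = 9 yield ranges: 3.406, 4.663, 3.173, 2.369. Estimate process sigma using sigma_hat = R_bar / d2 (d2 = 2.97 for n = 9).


R_bar = (3.406 + 4.663 + 3.173 + 2.369) / 4
R_bar = 13.611 / 4 = 3.40275
sigma_hat = R_bar / d2 = 3.40275 / 2.97 = 1.1457

1.1457


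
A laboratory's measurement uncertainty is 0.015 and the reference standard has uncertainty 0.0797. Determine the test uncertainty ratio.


TUR = u_lab / u_ref
= 0.015 / 0.0797
= 0.1882

0.1882


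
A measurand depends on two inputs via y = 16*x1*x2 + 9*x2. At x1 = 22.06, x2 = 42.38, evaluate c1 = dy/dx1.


y = 16*x1*x2 + 9*x2
dy/dx1 = 16*x2
Evaluate at x2 = 42.38: c1 = 16 * 42.38
c1 = 678.0800

678.0800


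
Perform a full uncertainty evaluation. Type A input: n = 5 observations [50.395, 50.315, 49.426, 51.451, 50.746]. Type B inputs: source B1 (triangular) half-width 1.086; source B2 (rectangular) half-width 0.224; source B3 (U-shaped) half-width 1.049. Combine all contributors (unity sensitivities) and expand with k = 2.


mean = (50.395 + 50.315 + 49.426 + 51.451 + 50.746) / 5 = 50.4666
s = sqrt(sum((x - mean)^2)/(n-1)) = 0.73451773
u_A = s / sqrt(n) = 0.73451773 / sqrt(5) = 0.32848631
u_B1 = 1.086 / sqrt(6) = 0.44335764
u_B2 = 0.224 / sqrt(3) = 0.12932646
u_B3 = 1.049 / sqrt(2) = 0.74175501
uc = sqrt(0.32848631^2 + 0.44335764^2 + 0.12932646^2 + 0.74175501^2) = 0.93348545
U = k * uc = 2 * 0.93348545
U = 1.8670

1.8670


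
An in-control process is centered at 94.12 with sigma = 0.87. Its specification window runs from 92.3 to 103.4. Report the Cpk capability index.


Cpu = (USL - mean) / (3*sigma) = (103.4 - 94.12) / (3*0.87) = 3.5556
Cpl = (mean - LSL) / (3*sigma) = (94.12 - 92.3) / (3*0.87) = 0.6973
Cpk = min(Cpu, Cpl) = 0.6973

0.6973


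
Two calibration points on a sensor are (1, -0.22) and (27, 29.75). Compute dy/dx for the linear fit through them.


slope = (y2 - y1) / (x2 - x1)
= (29.75 - -0.22) / (27 - 1)
= 29.9700 / 26
= 1.1527

1.1527


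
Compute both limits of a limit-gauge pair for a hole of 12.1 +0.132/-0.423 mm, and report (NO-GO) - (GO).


GO = nominal - lower_tol (smallest hole = maximum material condition)
GO = 12.1 - 0.423 = 11.677
NO-GO = nominal + upper_tol (largest hole = least material condition)
NO-GO = 12.1 + 0.132 = 12.232
spread = NO-GO - GO = 12.232 - 11.677 = 0.5550

0.5550


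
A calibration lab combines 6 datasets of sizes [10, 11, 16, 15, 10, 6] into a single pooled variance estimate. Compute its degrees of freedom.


nu = sum_i (n_i - 1)
nu = ((10 - 1) + (11 - 1) + (16 - 1) + (15 - 1) + (10 - 1) + (6 - 1))
nu = 9 + 10 + 15 + 14 + 9 + 5
nu = 62

62


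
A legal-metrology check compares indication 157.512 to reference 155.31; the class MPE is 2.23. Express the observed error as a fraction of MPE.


e = indication - reference = 157.512 - 155.31 = 2.2020
|e| = 2.2020
ratio = |e| / MPE = 2.2020 / 2.23
ratio = 0.9874

0.9874


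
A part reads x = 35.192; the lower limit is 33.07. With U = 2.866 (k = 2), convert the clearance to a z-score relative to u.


u = U / k = 2.866 / 2 = 1.433
margin = |LSL - x| = |33.07 - 35.192| = 2.122
z = margin / u = 2.122 / 1.433
z = 1.4808

1.4808


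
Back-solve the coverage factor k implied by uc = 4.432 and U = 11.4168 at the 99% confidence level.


k = U / uc
k = 11.4168 / 4.432
k = 2.576

2.576


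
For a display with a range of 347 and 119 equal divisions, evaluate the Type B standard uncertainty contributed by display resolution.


resolution = range / divisions
resolution = 347 / 119 = 2.9159664
u_res = resolution / (2*sqrt(3))
u_res = 2.9159664 / 3.4641016
u_res = 0.8418

0.8418


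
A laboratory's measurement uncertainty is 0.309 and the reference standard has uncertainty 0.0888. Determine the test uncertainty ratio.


TUR = u_lab / u_ref
= 0.309 / 0.0888
= 3.4797

3.4797


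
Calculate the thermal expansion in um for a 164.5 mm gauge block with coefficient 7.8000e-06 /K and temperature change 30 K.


dL = L * alpha * dT
= 164.5 * 7.8000e-06 * 30
= 0.0384930 mm
dL_um = 0.0384930 * 1000 = 38.4930 um

38.4930


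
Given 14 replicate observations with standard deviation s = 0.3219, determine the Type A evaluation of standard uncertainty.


u_A = s / sqrt(n)
u_A = 0.3219 / sqrt(14)
u_A = 0.3219 / 3.7416574
u_A = 0.0860

0.0860


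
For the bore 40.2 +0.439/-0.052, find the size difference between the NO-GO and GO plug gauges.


GO = nominal - lower_tol (smallest hole = maximum material condition)
GO = 40.2 - 0.052 = 40.148
NO-GO = nominal + upper_tol (largest hole = least material condition)
NO-GO = 40.2 + 0.439 = 40.639
spread = NO-GO - GO = 40.639 - 40.148 = 0.4910

0.4910


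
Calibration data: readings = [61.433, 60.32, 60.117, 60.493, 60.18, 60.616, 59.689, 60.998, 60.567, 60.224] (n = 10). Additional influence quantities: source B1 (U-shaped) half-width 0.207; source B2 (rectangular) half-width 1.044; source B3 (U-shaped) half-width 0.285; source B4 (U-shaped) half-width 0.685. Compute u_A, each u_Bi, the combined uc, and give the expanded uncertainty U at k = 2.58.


mean = (61.433 + 60.32 + 60.117 + 60.493 + 60.18 + 60.616 + 59.689 + 60.998 + 60.567 + 60.224) / 10 = 60.4637
s = sqrt(sum((x - mean)^2)/(n-1)) = 0.48747605
u_A = s / sqrt(n) = 0.48747605 / sqrt(10) = 0.15415346
u_B1 = 0.207 / sqrt(2) = 0.1463711
u_B2 = 1.044 / sqrt(3) = 0.60275368
u_B3 = 0.285 / sqrt(2) = 0.20152543
u_B4 = 0.685 / sqrt(2) = 0.48436815
uc = sqrt(0.15415346^2 + 0.1463711^2 + 0.60275368^2 + 0.20152543^2 + 0.48436815^2) = 0.82687653
U = k * uc = 2.58 * 0.82687653
U = 2.1333

2.1333


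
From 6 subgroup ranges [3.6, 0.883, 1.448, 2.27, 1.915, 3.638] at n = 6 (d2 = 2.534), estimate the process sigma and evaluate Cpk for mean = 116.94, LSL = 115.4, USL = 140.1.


R_bar = (3.6 + 0.883 + 1.448 + 2.27 + 1.915 + 3.638) / 6 = 2.2923333
sigma = R_bar / d2 = 2.2923333 / 2.534 = 0.90463035
Cp = (USL - LSL)/(6*sigma) = (140.1 - 115.4)/(6*0.90463035) = 4.5507
Cpu = (140.1 - 116.94)/(3*0.90463035) = 8.5339
Cpl = (116.94 - 115.4)/(3*0.90463035) = 0.5675
Cpk = min(Cpu, Cpl) = 0.5675

0.5675


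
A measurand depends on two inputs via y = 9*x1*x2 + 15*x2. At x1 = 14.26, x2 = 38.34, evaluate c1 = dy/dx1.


y = 9*x1*x2 + 15*x2
dy/dx1 = 9*x2
Evaluate at x2 = 38.34: c1 = 9 * 38.34
c1 = 345.0600

345.0600


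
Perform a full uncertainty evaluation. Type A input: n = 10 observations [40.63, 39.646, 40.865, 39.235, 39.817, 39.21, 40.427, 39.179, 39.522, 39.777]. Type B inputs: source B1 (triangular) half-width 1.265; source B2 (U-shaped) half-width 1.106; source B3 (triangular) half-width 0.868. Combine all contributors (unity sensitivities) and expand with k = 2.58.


mean = (40.63 + 39.646 + 40.865 + 39.235 + 39.817 + 39.21 + 40.427 + 39.179 + 39.522 + 39.777) / 10 = 39.8308
s = sqrt(sum((x - mean)^2)/(n-1)) = 0.61115115
u_A = s / sqrt(n) = 0.61115115 / sqrt(10) = 0.19326296
u_B1 = 1.265 / sqrt(6) = 0.51643409
u_B2 = 1.106 / sqrt(2) = 0.7820601
u_B3 = 0.868 / sqrt(6) = 0.35435952
uc = sqrt(0.19326296^2 + 0.51643409^2 + 0.7820601^2 + 0.35435952^2) = 1.0204134
U = k * uc = 2.58 * 1.0204134
U = 2.6327

2.6327


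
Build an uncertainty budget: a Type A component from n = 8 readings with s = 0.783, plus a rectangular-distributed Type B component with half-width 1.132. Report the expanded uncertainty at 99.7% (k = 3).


u_A = s / sqrt(n) = 0.783 / sqrt(8) = 0.2768323
u_B = half_width / sqrt(3) = 1.132 / sqrt(3) = 0.6535605
uc = sqrt(u_A^2 + u_B^2) = sqrt(0.2768323^2 + 0.6535605^2) = 0.70977282
U = k * uc = 3 * 0.70977282
U = 2.1293

2.1293


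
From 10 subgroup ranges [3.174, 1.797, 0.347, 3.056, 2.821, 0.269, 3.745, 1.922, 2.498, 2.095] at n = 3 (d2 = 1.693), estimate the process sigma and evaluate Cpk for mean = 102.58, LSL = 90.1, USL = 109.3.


R_bar = (3.174 + 1.797 + 0.347 + 3.056 + 2.821 + 0.269 + 3.745 + 1.922 + 2.498 + 2.095) / 10 = 2.1724
sigma = R_bar / d2 = 2.1724 / 1.693 = 1.283166
Cp = (USL - LSL)/(6*sigma) = (109.3 - 90.1)/(6*1.283166) = 2.4938
Cpu = (109.3 - 102.58)/(3*1.283166) = 1.7457
Cpl = (102.58 - 90.1)/(3*1.283166) = 3.2420
Cpk = min(Cpu, Cpl) = 1.7457

1.7457


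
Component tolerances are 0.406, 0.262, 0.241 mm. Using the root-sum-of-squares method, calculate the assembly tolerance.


RSS = sqrt(0.406^2 + 0.262^2 + 0.241^2)
= sqrt(0.291561)
= 0.5400

0.5400


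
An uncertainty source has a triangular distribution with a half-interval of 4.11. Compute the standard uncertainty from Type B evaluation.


u_B = half_width / sqrt(6)
u_B = 4.11 / 2.4494897
u_B = 1.6779

1.6779


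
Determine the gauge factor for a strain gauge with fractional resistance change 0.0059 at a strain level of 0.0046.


GF = (dR/R) / epsilon
= 0.0059 / 0.0046
= 1.2826

1.2826


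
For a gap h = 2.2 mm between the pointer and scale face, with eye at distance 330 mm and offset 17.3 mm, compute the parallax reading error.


error = h * offset / d
= 2.2 * 17.3 / 330
= 0.1153

0.1153


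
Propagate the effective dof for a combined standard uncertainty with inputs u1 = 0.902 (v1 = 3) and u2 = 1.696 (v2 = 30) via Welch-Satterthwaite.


uc = sqrt(u1^2 + u2^2) = sqrt(0.902^2 + 1.696^2) = 1.9209425
v_eff = uc^4 / (u1^4/v1 + u2^4/v2)
= 1.9209425^4 / (0.902^4/3 + 1.696^4/30)
= 13.616248 / 0.49644279
v_eff = 27.4276

27.4276


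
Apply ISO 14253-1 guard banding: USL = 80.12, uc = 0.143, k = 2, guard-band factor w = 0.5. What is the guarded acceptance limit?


U = k * uc = 2 * 0.143 = 0.286
guard band g = w * U = 0.5 * 0.286 = 0.143
AL = USL - g = 80.12 - 0.143
AL = 79.9770

79.9770


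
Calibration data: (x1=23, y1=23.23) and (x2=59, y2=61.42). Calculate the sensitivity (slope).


slope = (y2 - y1) / (x2 - x1)
= (61.42 - 23.23) / (59 - 23)
= 38.1900 / 36
= 1.0608

1.0608


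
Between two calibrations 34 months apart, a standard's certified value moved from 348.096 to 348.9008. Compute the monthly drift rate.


rate = (v2 - v1) / months
= (348.9008 - 348.096) / 34
= 0.8048 / 34
= 0.0237

0.0237


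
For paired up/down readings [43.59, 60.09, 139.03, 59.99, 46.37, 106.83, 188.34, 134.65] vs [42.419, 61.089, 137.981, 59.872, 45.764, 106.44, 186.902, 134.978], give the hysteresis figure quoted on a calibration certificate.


|43.59 - 42.419| = 1.1710
|60.09 - 61.089| = 0.9990
|139.03 - 137.981| = 1.0490
|59.99 - 59.872| = 0.1180
|46.37 - 45.764| = 0.6060
|106.83 - 106.44| = 0.3900
|188.34 - 186.902| = 1.4380
|134.65 - 134.978| = 0.3280
hysteresis = max(diffs) = 1.4380

1.4380


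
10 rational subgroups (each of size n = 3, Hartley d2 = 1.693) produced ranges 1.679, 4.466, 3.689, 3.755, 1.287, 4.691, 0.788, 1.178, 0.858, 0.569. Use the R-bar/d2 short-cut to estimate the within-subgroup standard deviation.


R_bar = (1.679 + 4.466 + 3.689 + 3.755 + 1.287 + 4.691 + 0.788 + 1.178 + 0.858 + 0.569) / 10
R_bar = 22.96 / 10 = 2.296
sigma_hat = R_bar / d2 = 2.296 / 1.693 = 1.3562

1.3562


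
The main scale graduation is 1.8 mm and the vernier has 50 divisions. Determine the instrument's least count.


LC = MSD / n_div
= 1.8 / 50
= 0.0360

0.0360


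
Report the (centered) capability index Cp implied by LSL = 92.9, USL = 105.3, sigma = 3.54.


Cp = (USL - LSL) / (6 * sigma)
= (105.3 - 92.9) / (6 * 3.54)
= 12.4000 / 21.2400
= 0.5838

0.5838


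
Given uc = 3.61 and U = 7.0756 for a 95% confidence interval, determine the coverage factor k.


k = U / uc
k = 7.0756 / 3.61
k = 1.96

1.96


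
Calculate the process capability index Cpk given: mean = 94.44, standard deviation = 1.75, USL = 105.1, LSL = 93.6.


Cpu = (USL - mean) / (3*sigma) = (105.1 - 94.44) / (3*1.75) = 2.0305
Cpl = (mean - LSL) / (3*sigma) = (94.44 - 93.6) / (3*1.75) = 0.1600
Cpk = min(Cpu, Cpl) = 0.1600

0.1600


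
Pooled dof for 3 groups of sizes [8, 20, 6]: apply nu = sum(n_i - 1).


nu = sum_i (n_i - 1)
nu = ((8 - 1) + (20 - 1) + (6 - 1))
nu = 7 + 19 + 5
nu = 31

31


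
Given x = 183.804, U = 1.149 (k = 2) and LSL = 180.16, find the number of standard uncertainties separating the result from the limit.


u = U / k = 1.149 / 2 = 0.5745
margin = |LSL - x| = |180.16 - 183.804| = 3.644
z = margin / u = 3.644 / 0.5745
z = 6.3429

6.3429


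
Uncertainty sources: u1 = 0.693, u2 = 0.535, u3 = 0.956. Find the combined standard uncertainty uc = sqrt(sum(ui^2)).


uc = sqrt(0.693^2 + 0.535^2 + 0.956^2)
uc = sqrt(1.68041)
uc = 1.2963

1.2963


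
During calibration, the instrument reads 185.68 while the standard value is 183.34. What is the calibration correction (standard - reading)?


Correction = standard - reading
= 183.34 - 185.68
= -2.3400

-2.3400


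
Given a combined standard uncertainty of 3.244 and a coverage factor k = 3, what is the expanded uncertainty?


U = k * uc
U = 3 * 3.244
U = 9.7320

9.7320


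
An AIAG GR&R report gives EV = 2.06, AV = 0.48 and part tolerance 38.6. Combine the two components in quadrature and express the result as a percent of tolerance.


GRR = sqrt(EV^2 + AV^2) = sqrt(2.06^2 + 0.48^2) = 2.1151832
%GRR = GRR / tol * 100 = 2.1151832 / 38.6 * 100
%GRR = 5.4797

5.4797


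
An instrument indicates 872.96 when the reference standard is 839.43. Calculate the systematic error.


Systematic error = measured - true
= 872.96 - 839.43
= 33.5300

33.5300


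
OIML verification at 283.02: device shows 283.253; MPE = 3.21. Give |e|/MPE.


e = indication - reference = 283.253 - 283.02 = 0.2330
|e| = 0.2330
ratio = |e| / MPE = 0.2330 / 3.21
ratio = 0.0726

0.0726


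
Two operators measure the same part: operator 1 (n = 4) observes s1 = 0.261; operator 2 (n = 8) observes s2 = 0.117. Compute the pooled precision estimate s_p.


s_p = sqrt(((n1-1)*s1^2 + (n2-1)*s2^2) / (n1+n2-2))
numerator = (4-1)*0.261^2 + (8-1)*0.117^2 = 0.204363 + 0.095823 = 0.300186
denominator = 4 + 8 - 2 = 10
s_p^2 = 0.300186 / 10 = 0.0300186
s_p = sqrt(0.0300186) = 0.1733

0.1733


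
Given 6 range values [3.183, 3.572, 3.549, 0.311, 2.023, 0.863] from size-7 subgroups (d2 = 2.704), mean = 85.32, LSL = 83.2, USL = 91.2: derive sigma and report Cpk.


R_bar = (3.183 + 3.572 + 3.549 + 0.311 + 2.023 + 0.863) / 6 = 2.2501667
sigma = R_bar / d2 = 2.2501667 / 2.704 = 0.83216224
Cp = (USL - LSL)/(6*sigma) = (91.2 - 83.2)/(6*0.83216224) = 1.6023
Cpu = (91.2 - 85.32)/(3*0.83216224) = 2.3553
Cpl = (85.32 - 83.2)/(3*0.83216224) = 0.8492
Cpk = min(Cpu, Cpl) = 0.8492

0.8492


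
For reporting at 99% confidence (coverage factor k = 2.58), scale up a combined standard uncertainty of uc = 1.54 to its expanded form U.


U = k * uc
U = 2.58 * 1.54
U = 3.9732

3.9732


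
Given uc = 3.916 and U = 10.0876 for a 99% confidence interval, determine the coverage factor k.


k = U / uc
k = 10.0876 / 3.916
k = 2.576

2.576


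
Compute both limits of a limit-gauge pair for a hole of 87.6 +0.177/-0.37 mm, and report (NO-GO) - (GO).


GO = nominal - lower_tol (smallest hole = maximum material condition)
GO = 87.6 - 0.37 = 87.23
NO-GO = nominal + upper_tol (largest hole = least material condition)
NO-GO = 87.6 + 0.177 = 87.777
spread = NO-GO - GO = 87.777 - 87.23 = 0.5470

0.5470


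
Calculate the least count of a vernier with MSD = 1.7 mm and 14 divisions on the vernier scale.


LC = MSD / n_div
= 1.7 / 14
= 0.1214

0.1214


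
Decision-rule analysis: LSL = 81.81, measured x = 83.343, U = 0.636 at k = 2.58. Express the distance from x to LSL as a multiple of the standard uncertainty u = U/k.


u = U / k = 0.636 / 2.58 = 0.24651163
margin = |LSL - x| = |81.81 - 83.343| = 1.533
z = margin / u = 1.533 / 0.24651163
z = 6.2188

6.2188


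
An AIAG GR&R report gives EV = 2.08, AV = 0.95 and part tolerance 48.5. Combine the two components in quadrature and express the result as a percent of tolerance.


GRR = sqrt(EV^2 + AV^2) = sqrt(2.08^2 + 0.95^2) = 2.2866788
%GRR = GRR / tol * 100 = 2.2866788 / 48.5 * 100
%GRR = 4.7148

4.7148


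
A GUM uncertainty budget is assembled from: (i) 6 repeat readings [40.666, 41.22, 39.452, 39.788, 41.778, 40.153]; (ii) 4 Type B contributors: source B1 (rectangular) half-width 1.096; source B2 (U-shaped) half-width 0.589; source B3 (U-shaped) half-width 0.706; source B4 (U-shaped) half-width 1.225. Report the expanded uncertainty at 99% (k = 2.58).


mean = (40.666 + 41.22 + 39.452 + 39.788 + 41.778 + 40.153) / 6 = 40.5095
s = sqrt(sum((x - mean)^2)/(n-1)) = 0.88366911
u_A = s / sqrt(n) = 0.88366911 / sqrt(6) = 0.3607564
u_B1 = 1.096 / sqrt(3) = 0.6327759
u_B2 = 0.589 / sqrt(2) = 0.41648589
u_B3 = 0.706 / sqrt(2) = 0.49921739
u_B4 = 1.225 / sqrt(2) = 0.86620581
uc = sqrt(0.3607564^2 + 0.6327759^2 + 0.41648589^2 + 0.49921739^2 + 0.86620581^2) = 1.3051979
U = k * uc = 2.58 * 1.3051979
U = 3.3674

3.3674


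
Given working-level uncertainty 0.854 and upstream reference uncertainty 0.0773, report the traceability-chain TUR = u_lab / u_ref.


TUR = u_lab / u_ref
= 0.854 / 0.0773
= 11.0479

11.0479


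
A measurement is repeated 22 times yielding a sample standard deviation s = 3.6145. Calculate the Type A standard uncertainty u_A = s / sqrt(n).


u_A = s / sqrt(n)
u_A = 3.6145 / sqrt(22)
u_A = 3.6145 / 4.6904158
u_A = 0.7706

0.7706


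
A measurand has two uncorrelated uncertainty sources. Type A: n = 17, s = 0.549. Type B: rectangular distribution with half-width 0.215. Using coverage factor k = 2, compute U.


u_A = s / sqrt(n) = 0.549 / sqrt(17) = 0.13315206
u_B = half_width / sqrt(3) = 0.215 / sqrt(3) = 0.12413031
uc = sqrt(u_A^2 + u_B^2) = sqrt(0.13315206^2 + 0.12413031^2) = 0.18203792
U = k * uc = 2 * 0.18203792
U = 0.3641

0.3641


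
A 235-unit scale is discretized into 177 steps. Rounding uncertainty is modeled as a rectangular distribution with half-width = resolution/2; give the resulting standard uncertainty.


resolution = range / divisions
resolution = 235 / 177 = 1.3276836
u_res = resolution / (2*sqrt(3))
u_res = 1.3276836 / 3.4641016
u_res = 0.3833

0.3833


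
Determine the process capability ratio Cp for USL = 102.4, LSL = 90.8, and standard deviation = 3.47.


Cp = (USL - LSL) / (6 * sigma)
= (102.4 - 90.8) / (6 * 3.47)
= 11.6000 / 20.8200
= 0.5572

0.5572


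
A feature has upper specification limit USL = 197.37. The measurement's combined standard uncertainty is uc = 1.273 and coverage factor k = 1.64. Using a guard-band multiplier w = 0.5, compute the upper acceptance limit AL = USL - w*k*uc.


U = k * uc = 1.64 * 1.273 = 2.08772
guard band g = w * U = 0.5 * 2.08772 = 1.04386
AL = USL - g = 197.37 - 1.04386
AL = 196.3261

196.3261


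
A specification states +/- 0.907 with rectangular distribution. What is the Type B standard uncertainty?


u_B = half_width / sqrt(3)
u_B = 0.907 / 1.7320508
u_B = 0.5237

0.5237


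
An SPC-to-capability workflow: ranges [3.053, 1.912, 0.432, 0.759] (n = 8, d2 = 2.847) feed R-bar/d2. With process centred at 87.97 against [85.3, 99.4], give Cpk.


R_bar = (3.053 + 1.912 + 0.432 + 0.759) / 4 = 1.539
sigma = R_bar / d2 = 1.539 / 2.847 = 0.54056902
Cp = (USL - LSL)/(6*sigma) = (99.4 - 85.3)/(6*0.54056902) = 4.3473
Cpu = (99.4 - 87.97)/(3*0.54056902) = 7.0481
Cpl = (87.97 - 85.3)/(3*0.54056902) = 1.6464
Cpk = min(Cpu, Cpl) = 1.6464

1.6464


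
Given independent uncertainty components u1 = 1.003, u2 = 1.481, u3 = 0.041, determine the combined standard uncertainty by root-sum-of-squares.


uc = sqrt(1.003^2 + 1.481^2 + 0.041^2)
uc = sqrt(3.201051)
uc = 1.7891

1.7891


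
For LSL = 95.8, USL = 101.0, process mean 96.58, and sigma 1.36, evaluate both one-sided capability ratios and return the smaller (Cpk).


Cpu = (USL - mean) / (3*sigma) = (101.0 - 96.58) / (3*1.36) = 1.0833
Cpl = (mean - LSL) / (3*sigma) = (96.58 - 95.8) / (3*1.36) = 0.1912
Cpk = min(Cpu, Cpl) = 0.1912

0.1912


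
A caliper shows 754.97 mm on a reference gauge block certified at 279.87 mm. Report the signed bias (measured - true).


Systematic error = measured - true
= 754.97 - 279.87
= 475.1000

475.1000


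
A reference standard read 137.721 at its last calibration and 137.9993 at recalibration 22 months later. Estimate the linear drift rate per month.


rate = (v2 - v1) / months
= (137.9993 - 137.721) / 22
= 0.2783 / 22
= 0.0127

0.0127


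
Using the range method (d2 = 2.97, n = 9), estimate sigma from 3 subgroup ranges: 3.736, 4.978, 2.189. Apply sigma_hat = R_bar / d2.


R_bar = (3.736 + 4.978 + 2.189) / 3
R_bar = 10.903 / 3 = 3.6343333
sigma_hat = R_bar / d2 = 3.6343333 / 2.97 = 1.2237

1.2237


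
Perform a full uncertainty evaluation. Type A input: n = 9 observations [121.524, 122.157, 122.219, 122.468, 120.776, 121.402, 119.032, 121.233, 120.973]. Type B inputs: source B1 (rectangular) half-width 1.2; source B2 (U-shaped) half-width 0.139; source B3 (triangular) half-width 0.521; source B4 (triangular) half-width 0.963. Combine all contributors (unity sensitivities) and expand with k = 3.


mean = (121.524 + 122.157 + 122.219 + 122.468 + 120.776 + 121.402 + 119.032 + 121.233 + 120.973) / 9 = 121.3093333
s = sqrt(sum((x - mean)^2)/(n-1)) = 1.0327662
u_A = s / sqrt(n) = 1.0327662 / sqrt(9) = 0.3442554
u_B1 = 1.2 / sqrt(3) = 0.69282032
u_B2 = 0.139 / sqrt(2) = 0.098287843
u_B3 = 0.521 / sqrt(6) = 0.21269736
u_B4 = 0.963 / sqrt(6) = 0.3931431
uc = sqrt(0.3442554^2 + 0.69282032^2 + 0.098287843^2 + 0.21269736^2 + 0.3931431^2) = 0.89887371
U = k * uc = 3 * 0.89887371
U = 2.6966

2.6966


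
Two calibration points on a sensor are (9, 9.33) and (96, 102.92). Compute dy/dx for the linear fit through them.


slope = (y2 - y1) / (x2 - x1)
= (102.92 - 9.33) / (96 - 9)
= 93.5900 / 87
= 1.0757

1.0757


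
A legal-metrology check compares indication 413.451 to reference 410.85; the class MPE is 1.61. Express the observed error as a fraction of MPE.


e = indication - reference = 413.451 - 410.85 = 2.6010
|e| = 2.6010
ratio = |e| / MPE = 2.6010 / 1.61
ratio = 1.6155

1.6155


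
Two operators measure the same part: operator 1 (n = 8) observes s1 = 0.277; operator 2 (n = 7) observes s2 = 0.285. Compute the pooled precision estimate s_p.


s_p = sqrt(((n1-1)*s1^2 + (n2-1)*s2^2) / (n1+n2-2))
numerator = (8-1)*0.277^2 + (7-1)*0.285^2 = 0.537103 + 0.48735 = 1.024453
denominator = 8 + 7 - 2 = 13
s_p^2 = 1.024453 / 13 = 0.078804077
s_p = sqrt(0.078804077) = 0.2807

0.2807


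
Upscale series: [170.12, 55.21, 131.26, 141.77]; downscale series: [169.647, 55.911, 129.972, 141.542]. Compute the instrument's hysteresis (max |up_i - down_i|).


|170.12 - 169.647| = 0.4730
|55.21 - 55.911| = 0.7010
|131.26 - 129.972| = 1.2880
|141.77 - 141.542| = 0.2280
hysteresis = max(diffs) = 1.2880

1.2880


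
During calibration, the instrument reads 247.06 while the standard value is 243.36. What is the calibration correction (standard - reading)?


Correction = standard - reading
= 243.36 - 247.06
= -3.7000

-3.7000


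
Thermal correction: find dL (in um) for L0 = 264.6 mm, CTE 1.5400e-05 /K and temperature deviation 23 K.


dL = L * alpha * dT
= 264.6 * 1.5400e-05 * 23
= 0.0937213 mm
dL_um = 0.0937213 * 1000 = 93.7213 um

93.7213


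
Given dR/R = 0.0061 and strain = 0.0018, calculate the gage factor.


GF = (dR/R) / epsilon
= 0.0061 / 0.0018
= 3.3889

3.3889


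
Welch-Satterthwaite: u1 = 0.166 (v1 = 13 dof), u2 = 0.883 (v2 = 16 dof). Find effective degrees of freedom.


uc = sqrt(u1^2 + u2^2) = sqrt(0.166^2 + 0.883^2) = 0.89846814
v_eff = uc^4 / (u1^4/v1 + u2^4/v2)
= 0.89846814^4 / (0.166^4/13 + 0.883^4/16)
= 0.65164449 / 0.038053094
v_eff = 17.1246

17.1246


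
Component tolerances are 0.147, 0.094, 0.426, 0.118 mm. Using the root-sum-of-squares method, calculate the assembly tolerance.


RSS = sqrt(0.147^2 + 0.094^2 + 0.426^2 + 0.118^2)
= sqrt(0.225845)
= 0.4752

0.4752


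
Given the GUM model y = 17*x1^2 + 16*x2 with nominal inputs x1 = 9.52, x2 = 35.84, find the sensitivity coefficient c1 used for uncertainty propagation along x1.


y = 17*x1^2 + 16*x2
dy/dx1 = 2*17*x1
Evaluate at x1 = 9.52: c1 = 34 * 9.52
c1 = 323.6800

323.6800


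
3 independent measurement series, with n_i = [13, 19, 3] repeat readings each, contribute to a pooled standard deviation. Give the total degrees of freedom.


nu = sum_i (n_i - 1)
nu = ((13 - 1) + (19 - 1) + (3 - 1))
nu = 12 + 18 + 2
nu = 32

32


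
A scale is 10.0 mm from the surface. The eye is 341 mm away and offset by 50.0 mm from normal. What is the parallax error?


error = h * offset / d
= 10.0 * 50.0 / 341
= 1.4663

1.4663


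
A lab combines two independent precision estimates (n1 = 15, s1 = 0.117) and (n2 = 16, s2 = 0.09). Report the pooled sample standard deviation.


s_p = sqrt(((n1-1)*s1^2 + (n2-1)*s2^2) / (n1+n2-2))
numerator = (15-1)*0.117^2 + (16-1)*0.09^2 = 0.191646 + 0.1215 = 0.313146
denominator = 15 + 16 - 2 = 29
s_p^2 = 0.313146 / 29 = 0.010798138
s_p = sqrt(0.010798138) = 0.1039

0.1039


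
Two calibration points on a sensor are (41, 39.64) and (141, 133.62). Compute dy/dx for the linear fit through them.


slope = (y2 - y1) / (x2 - x1)
= (133.62 - 39.64) / (141 - 41)
= 93.9800 / 100
= 0.9398

0.9398
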